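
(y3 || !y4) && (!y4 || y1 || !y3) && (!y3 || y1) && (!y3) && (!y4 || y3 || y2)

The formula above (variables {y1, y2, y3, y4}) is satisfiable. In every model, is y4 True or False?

Suppose y4 = true.
Unit clause (y3) forces y3 = true.
But (!y3) is also a unit clause — contradiction.
So every satisfying assignment has y4 = False.

False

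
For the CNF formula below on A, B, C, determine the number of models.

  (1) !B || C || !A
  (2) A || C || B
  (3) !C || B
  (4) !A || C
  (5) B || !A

There are 2^3 = 8 truth assignments over (A, B, C).
Split on B. With B = true, the clauses containing B are satisfied and !B drops from the rest; 3 of the 2^2 = 4 assignments to the other variables satisfy what remains.
With B = false, by the same count on the reduced clause set, 0 assignments work.
(One model: A=F, B=T, C=F.)
Total: 3 + 0 = 3.

3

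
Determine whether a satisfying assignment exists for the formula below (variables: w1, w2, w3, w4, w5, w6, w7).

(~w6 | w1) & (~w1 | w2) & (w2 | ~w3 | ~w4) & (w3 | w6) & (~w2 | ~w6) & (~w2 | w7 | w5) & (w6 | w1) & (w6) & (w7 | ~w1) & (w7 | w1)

From the singleton clause (w6), w6 = 1.
From the singleton clause (w1), w1 = 1.
From the singleton clause (w2), w2 = 1.
But (~w2) is also a unit clause — contradiction.
No assignment satisfies every clause.

Unsatisfiable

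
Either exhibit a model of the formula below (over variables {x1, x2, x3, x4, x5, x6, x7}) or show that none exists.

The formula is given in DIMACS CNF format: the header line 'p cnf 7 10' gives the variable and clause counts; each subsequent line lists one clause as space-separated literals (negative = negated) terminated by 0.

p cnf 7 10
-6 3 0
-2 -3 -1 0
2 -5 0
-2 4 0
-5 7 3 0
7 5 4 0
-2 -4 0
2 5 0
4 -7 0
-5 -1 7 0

Branch on x6: set x6 = False.
Branch on x2: set x2 = True.
The clause (x4) is unit, so x4 = True.
That conflicts with the unit clause (¬x4).
That branch fails; take x2 = False instead.
The clause (¬x5) is unit, so x5 = False.
That conflicts with the unit clause (x5).
Neither x2 = True nor x2 = False works.
That branch fails; take x6 = True instead.
The clause (x3) is unit, so x3 = True.
Branch on x2: set x2 = False.
The clause (¬x5) is unit, so x5 = False.
That conflicts with the unit clause (x5).
That branch fails; take x2 = True instead.
The clause (¬x1) is unit, so x1 = False.
The clause (x4) is unit, so x4 = True.
That conflicts with the unit clause (¬x4).
Neither x2 = True nor x2 = False works.
Neither x6 = True nor x6 = False works.

UNSATISFIABLE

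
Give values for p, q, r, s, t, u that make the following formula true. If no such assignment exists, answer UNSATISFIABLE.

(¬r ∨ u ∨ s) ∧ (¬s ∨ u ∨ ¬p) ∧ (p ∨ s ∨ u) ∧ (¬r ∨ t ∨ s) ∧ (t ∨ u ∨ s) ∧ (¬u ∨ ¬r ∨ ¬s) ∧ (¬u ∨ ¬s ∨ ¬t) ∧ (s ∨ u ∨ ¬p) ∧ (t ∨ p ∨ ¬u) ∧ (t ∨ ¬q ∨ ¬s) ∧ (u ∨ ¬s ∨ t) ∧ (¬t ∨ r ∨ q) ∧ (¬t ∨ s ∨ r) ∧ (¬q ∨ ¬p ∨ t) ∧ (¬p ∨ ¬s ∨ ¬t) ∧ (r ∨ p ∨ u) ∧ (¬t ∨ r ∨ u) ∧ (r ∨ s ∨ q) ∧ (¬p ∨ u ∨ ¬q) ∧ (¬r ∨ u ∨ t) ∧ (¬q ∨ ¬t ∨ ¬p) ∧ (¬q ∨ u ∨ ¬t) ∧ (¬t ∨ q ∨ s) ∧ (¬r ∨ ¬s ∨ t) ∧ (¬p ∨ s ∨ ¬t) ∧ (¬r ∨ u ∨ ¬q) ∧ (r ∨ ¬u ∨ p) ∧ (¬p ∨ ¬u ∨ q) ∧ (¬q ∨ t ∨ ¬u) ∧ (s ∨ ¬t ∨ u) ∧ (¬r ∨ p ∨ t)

Try r = True.
Try u = True.
(¬s) alone gives s = False.
(t) alone gives t = True.
(q) alone gives q = True.
(¬p) alone gives p = False.
All clauses are satisfied.

p: False; q: True; r: True; s: False; t: True; u: True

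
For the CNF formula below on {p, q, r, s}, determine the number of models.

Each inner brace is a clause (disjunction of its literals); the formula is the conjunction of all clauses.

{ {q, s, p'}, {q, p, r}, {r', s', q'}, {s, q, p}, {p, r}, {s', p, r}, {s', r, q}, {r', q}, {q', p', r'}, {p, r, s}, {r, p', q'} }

1

There are 2^4 = 16 truth assignments over (p, q, r, s).
Check each against the 11 clauses (columns in the order p, q, r, s):
  F F F F  ✗ fails (q + p + r)
  F F F T  ✗ fails (q + p + r)
  F F T F  ✗ fails (s + q + p)
  F F T T  ✗ fails (r' + q)
  F T F F  ✗ fails (p + r)
  F T F T  ✗ fails (p + r)
  F T T F  ✓ satisfies all
  F T T T  ✗ fails (r' + s' + q')
  T F F F  ✗ fails (q + s + p')
  T F F T  ✗ fails (s' + r + q)
  T F T F  ✗ fails (q + s + p')
  T F T T  ✗ fails (r' + q)
  T T F F  ✗ fails (r + p' + q')
  T T F T  ✗ fails (r + p' + q')
  T T T F  ✗ fails (q' + p' + r')
  T T T T  ✗ fails (r' + s' + q')
1 of the 16 rows is a model.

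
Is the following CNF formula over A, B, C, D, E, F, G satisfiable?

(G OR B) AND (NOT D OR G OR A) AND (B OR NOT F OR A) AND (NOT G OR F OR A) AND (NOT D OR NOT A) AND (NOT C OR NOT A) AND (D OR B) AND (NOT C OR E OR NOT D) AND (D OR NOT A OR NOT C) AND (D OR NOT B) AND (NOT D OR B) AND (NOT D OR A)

Try G = true.
Try F = true.
Try B = true.
The clause (D) is unit, so D = true.
The clause (NOT A) is unit, so A = false.
Now (A) is unsatisfied and unit — conflict.
So B must be the other value — set B = false.
The clause (A) is unit, so A = true.
The clause (NOT D) is unit, so D = false.
Now (D) is unsatisfied and unit — conflict.
Both values of B lead to a conflict.
So F must be the other value — set F = false.
The clause (A) is unit, so A = true.
The clause (NOT D) is unit, so D = false.
The clause (NOT C) is unit, so C = false.
The clause (B) is unit, so B = true.
Now (NOT B) is unsatisfied and unit — conflict.
Both values of F lead to a conflict.
So G must be the other value — set G = false.
The clause (B) is unit, so B = true.
The clause (D) is unit, so D = true.
The clause (A) is unit, so A = true.
Now (NOT A) is unsatisfied and unit — conflict.
Both values of G lead to a conflict.
No assignment satisfies every clause.

No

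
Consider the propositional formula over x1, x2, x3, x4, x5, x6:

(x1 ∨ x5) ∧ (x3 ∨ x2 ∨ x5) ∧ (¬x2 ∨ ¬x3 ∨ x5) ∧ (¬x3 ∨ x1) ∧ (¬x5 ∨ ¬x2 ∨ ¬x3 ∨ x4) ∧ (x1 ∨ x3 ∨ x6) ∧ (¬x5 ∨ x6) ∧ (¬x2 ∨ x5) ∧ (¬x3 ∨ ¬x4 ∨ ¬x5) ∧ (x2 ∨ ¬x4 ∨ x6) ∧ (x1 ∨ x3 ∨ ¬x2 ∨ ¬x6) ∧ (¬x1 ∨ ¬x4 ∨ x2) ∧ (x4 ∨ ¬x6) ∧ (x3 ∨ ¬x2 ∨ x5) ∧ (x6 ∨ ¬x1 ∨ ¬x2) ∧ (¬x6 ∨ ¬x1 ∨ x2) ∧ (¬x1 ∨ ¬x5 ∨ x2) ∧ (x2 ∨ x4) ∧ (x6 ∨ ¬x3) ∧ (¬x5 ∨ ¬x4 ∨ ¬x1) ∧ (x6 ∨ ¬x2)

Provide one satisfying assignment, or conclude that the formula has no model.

Try x1 = False.
From the singleton clause (x5), x5 = True.
From the singleton clause (¬x3), x3 = False.
From the singleton clause (x6), x6 = True.
From the singleton clause (¬x2), x2 = False.
From the singleton clause (x4), x4 = True.
Every clause now holds.

x1 ↦ False,  x2 ↦ False,  x3 ↦ False,  x4 ↦ True,  x5 ↦ True,  x6 ↦ True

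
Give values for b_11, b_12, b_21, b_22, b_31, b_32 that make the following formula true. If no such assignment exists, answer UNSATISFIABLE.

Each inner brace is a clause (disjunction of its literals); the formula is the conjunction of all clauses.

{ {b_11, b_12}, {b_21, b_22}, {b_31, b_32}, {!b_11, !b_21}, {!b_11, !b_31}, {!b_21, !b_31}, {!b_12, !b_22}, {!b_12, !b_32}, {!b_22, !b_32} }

UNSATISFIABLE

Suppose b_11 = true.
The clause (!b_21) is unit, so b_21 = false.
The clause (b_22) is unit, so b_22 = true.
The clause (!b_31) is unit, so b_31 = false.
The clause (b_32) is unit, so b_32 = true.
But (!b_32) is also a unit clause — contradiction.
So b_11 must be the other value — set b_11 = false.
The clause (b_12) is unit, so b_12 = true.
The clause (!b_22) is unit, so b_22 = false.
The clause (b_21) is unit, so b_21 = true.
The clause (!b_31) is unit, so b_31 = false.
The clause (b_32) is unit, so b_32 = true.
But (!b_32) is also a unit clause — contradiction.
Neither b_11 = true nor b_11 = false works.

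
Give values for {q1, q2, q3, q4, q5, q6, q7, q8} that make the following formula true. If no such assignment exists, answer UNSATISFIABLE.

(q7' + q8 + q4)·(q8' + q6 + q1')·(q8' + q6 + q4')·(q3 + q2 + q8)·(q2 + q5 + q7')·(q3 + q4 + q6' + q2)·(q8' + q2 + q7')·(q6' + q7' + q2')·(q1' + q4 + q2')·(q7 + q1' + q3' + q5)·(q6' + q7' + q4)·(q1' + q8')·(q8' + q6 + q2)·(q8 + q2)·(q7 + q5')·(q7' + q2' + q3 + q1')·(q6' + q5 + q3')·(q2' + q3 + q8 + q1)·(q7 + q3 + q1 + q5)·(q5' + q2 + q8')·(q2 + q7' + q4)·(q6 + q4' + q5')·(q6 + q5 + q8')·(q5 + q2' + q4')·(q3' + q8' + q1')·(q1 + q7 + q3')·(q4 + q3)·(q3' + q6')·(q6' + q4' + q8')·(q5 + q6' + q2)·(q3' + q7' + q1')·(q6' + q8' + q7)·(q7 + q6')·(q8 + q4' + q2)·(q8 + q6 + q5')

Branch on q1: set q1 = 0.
Branch on q8: set q8 = 1.
Branch on q6: set q6 = 0.
From the singleton clause (q4'), q4 = 0.
From the singleton clause (q2), q2 = 1.
From the singleton clause (q5), q5 = 1.
From the singleton clause (q7), q7 = 1.
From the singleton clause (q3), q3 = 1.
This assignment satisfies each clause.

q1=0; q2=1; q3=1; q4=0; q5=1; q6=0; q7=1; q8=1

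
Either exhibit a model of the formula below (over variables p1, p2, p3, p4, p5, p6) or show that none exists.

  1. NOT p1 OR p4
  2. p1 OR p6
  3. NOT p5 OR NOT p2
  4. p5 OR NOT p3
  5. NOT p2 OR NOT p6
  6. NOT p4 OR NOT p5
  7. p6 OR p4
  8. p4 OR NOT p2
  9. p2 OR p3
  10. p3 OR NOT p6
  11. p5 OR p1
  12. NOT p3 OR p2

p1: true, p2: true, p3: false, p4: true, p5: false, p6: false

Suppose p1 = true.
From the singleton clause (p4), p4 = true.
From the singleton clause (NOT p5), p5 = false.
From the singleton clause (NOT p3), p3 = false.
From the singleton clause (p2), p2 = true.
From the singleton clause (NOT p6), p6 = false.
All clauses are satisfied.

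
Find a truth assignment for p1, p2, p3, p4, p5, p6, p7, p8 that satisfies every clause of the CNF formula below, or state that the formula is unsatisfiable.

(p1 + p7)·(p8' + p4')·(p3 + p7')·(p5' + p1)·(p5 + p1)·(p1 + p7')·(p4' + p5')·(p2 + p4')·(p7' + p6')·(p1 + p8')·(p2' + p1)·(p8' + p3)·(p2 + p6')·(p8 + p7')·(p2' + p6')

p1 ↦ 1, p2 ↦ 1, p3 ↦ 0, p4 ↦ 1, p5 ↦ 0, p6 ↦ 0, p7 ↦ 0, p8 ↦ 0

Suppose p1 = 1.
Suppose p8 = 0.
The clause (p7') is unit, so p7 = 0.
Suppose p4 = 1.
The clause (p5') is unit, so p5 = 0.
The clause (p2) is unit, so p2 = 1.
The clause (p6') is unit, so p6 = 0.
No clause remains; p3 is free.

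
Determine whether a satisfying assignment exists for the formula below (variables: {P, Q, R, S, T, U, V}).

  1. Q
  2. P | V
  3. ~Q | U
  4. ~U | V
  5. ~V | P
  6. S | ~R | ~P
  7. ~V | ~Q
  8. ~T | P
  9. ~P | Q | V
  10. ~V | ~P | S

Unsatisfiable

The clause (Q) is unit, so Q = 1.
The clause (U) is unit, so U = 1.
The clause (V) is unit, so V = 1.
But (~V) is also a unit clause — contradiction.
No assignment satisfies every clause.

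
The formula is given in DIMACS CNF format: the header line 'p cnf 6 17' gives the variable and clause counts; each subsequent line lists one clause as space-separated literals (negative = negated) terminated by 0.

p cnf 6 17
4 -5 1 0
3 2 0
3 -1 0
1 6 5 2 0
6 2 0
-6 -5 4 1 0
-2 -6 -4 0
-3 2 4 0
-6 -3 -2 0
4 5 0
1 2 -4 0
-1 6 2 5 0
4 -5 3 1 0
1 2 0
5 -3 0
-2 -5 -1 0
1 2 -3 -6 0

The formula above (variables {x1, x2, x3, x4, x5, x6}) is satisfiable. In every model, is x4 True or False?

True

Suppose x4 = False.
From the singleton clause (x5), x5 = True.
From the singleton clause (x1), x1 = True.
From the singleton clause (x3), x3 = True.
From the singleton clause (x2), x2 = True.
But (¬x2) is also a unit clause — contradiction.
So every satisfying assignment has x4 = True.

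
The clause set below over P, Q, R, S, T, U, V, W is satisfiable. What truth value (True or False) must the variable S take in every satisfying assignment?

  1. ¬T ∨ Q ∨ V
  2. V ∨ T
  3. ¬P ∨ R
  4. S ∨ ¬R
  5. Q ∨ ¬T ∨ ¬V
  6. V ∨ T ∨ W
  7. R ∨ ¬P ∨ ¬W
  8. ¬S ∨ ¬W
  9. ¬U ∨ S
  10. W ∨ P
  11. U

True

Suppose S = False.
(¬R) alone gives R = False.
(¬P) alone gives P = False.
(¬U) alone gives U = False.
Now (U) is unsatisfied and unit — conflict.
So every satisfying assignment has S = True.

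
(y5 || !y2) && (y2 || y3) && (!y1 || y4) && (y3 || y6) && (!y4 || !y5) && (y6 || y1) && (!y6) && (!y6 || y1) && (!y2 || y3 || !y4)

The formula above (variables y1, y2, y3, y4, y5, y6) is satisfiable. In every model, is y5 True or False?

Suppose y5 = true.
The clause (!y4) is unit, so y4 = false.
The clause (!y1) is unit, so y1 = false.
The clause (y6) is unit, so y6 = true.
That conflicts with the unit clause (!y6).
So every satisfying assignment has y5 = False.

False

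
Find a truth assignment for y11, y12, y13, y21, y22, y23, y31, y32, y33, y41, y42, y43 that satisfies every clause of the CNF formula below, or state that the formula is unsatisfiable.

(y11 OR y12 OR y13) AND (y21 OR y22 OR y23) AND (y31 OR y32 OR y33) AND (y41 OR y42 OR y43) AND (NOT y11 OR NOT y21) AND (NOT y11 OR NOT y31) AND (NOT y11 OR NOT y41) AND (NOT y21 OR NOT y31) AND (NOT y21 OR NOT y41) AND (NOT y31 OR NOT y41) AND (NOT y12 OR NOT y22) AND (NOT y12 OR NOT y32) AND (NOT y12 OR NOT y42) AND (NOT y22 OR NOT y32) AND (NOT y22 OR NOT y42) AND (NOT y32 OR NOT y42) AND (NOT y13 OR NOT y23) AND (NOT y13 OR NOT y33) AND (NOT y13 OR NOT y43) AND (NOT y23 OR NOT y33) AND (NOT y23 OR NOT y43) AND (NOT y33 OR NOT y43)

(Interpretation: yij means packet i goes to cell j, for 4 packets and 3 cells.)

UNSATISFIABLE

Suppose y11 = false.
Suppose y12 = true.
Unit clause (NOT y22) forces y22 = false.
Unit clause (NOT y32) forces y32 = false.
Unit clause (NOT y42) forces y42 = false.
Suppose y21 = true.
Unit clause (NOT y31) forces y31 = false.
Unit clause (y33) forces y33 = true.
Unit clause (NOT y41) forces y41 = false.
Unit clause (y43) forces y43 = true.
That conflicts with the unit clause (NOT y43).
So y21 must be the other value — set y21 = false.
Unit clause (y23) forces y23 = true.
Unit clause (NOT y13) forces y13 = false.
Unit clause (NOT y33) forces y33 = false.
Unit clause (y31) forces y31 = true.
Unit clause (NOT y41) forces y41 = false.
Unit clause (y43) forces y43 = true.
That conflicts with the unit clause (NOT y43).
Both values of y21 lead to a conflict.
So y12 must be the other value — set y12 = false.
Unit clause (y13) forces y13 = true.
Unit clause (NOT y23) forces y23 = false.
Unit clause (NOT y33) forces y33 = false.
Unit clause (NOT y43) forces y43 = false.
Suppose y21 = true.
Unit clause (NOT y31) forces y31 = false.
Unit clause (y32) forces y32 = true.
Unit clause (NOT y41) forces y41 = false.
Unit clause (y42) forces y42 = true.
That conflicts with the unit clause (NOT y42).
So y21 must be the other value — set y21 = false.
Unit clause (y22) forces y22 = true.
Unit clause (NOT y32) forces y32 = false.
Unit clause (y31) forces y31 = true.
Unit clause (NOT y41) forces y41 = false.
Unit clause (y42) forces y42 = true.
That conflicts with the unit clause (NOT y42).
Both values of y21 lead to a conflict.
Both values of y12 lead to a conflict.
So y11 must be the other value — set y11 = true.
Unit clause (NOT y21) forces y21 = false.
Unit clause (NOT y31) forces y31 = false.
Unit clause (NOT y41) forces y41 = false.
Suppose y22 = true.
Unit clause (NOT y12) forces y12 = false.
Unit clause (NOT y32) forces y32 = false.
Unit clause (y33) forces y33 = true.
Unit clause (NOT y42) forces y42 = false.
Unit clause (y43) forces y43 = true.
That conflicts with the unit clause (NOT y43).
So y22 must be the other value — set y22 = false.
Unit clause (y23) forces y23 = true.
Unit clause (NOT y13) forces y13 = false.
Unit clause (NOT y33) forces y33 = false.
Unit clause (y32) forces y32 = true.
Unit clause (NOT y12) forces y12 = false.
Unit clause (NOT y42) forces y42 = false.
Unit clause (y43) forces y43 = true.
That conflicts with the unit clause (NOT y43).
Both values of y22 lead to a conflict.
Both values of y11 lead to a conflict.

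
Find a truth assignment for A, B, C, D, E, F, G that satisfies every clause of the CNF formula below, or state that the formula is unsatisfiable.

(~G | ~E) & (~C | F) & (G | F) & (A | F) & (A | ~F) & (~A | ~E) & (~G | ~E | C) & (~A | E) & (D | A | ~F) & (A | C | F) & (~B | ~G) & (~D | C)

UNSATISFIABLE

Branch on G: set G = 0.
(F) alone gives F = 1.
(A) alone gives A = 1.
(~E) alone gives E = 0.
Now (E) is unsatisfied and unit — conflict.
So G must be the other value — set G = 1.
(~E) alone gives E = 0.
(~A) alone gives A = 0.
(F) alone gives F = 1.
Now (~F) is unsatisfied and unit — conflict.
Either choice for G ends in contradiction.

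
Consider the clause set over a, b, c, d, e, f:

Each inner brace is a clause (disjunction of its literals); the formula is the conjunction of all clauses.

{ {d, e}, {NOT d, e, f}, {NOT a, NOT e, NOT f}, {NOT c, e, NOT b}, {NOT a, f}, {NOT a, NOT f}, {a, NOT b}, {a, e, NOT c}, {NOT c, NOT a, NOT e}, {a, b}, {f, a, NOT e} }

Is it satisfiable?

Try d = true.
Try e = true.
Try a = false.
The clause (NOT b) is unit, so b = false.
That conflicts with the unit clause (b).
That branch fails; take a = true instead.
The clause (NOT f) is unit, so f = false.
That conflicts with the unit clause (f).
Either choice for a ends in contradiction.
That branch fails; take e = false instead.
The clause (f) is unit, so f = true.
The clause (NOT a) is unit, so a = false.
The clause (NOT b) is unit, so b = false.
That conflicts with the unit clause (b).
Either choice for e ends in contradiction.
That branch fails; take d = false instead.
The clause (e) is unit, so e = true.
Try a = false.
The clause (NOT b) is unit, so b = false.
That conflicts with the unit clause (b).
That branch fails; take a = true instead.
The clause (NOT f) is unit, so f = false.
That conflicts with the unit clause (f).
Either choice for a ends in contradiction.
Either choice for d ends in contradiction.
No assignment satisfies every clause.

Unsatisfiable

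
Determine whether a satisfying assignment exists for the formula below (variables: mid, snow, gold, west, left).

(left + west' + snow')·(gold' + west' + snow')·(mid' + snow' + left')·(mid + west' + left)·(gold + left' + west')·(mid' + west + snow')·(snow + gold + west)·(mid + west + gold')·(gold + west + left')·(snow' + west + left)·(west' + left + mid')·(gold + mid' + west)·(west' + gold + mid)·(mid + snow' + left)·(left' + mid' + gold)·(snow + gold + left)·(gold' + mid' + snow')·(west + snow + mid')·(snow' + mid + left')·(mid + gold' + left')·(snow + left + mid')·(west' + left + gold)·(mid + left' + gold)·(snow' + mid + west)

Yes, satisfiable

Suppose left = 1.
Suppose mid = 1.
(snow') alone gives snow = 0.
(gold) alone gives gold = 1.
(west) alone gives west = 1.
Every clause now holds.
A satisfying assignment: mid: 1,  snow: 0,  gold: 1,  west: 1,  left: 1.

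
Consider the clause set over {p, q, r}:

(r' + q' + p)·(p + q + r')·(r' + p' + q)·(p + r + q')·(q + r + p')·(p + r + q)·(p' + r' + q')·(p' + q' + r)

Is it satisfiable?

Branch on r: set r = 0.
Branch on p: set p = 1.
(q) alone gives q = 1.
That conflicts with the unit clause (q').
Undo p and try p = 0.
(q') alone gives q = 0.
That conflicts with the unit clause (q).
Neither p = 1 nor p = 0 works.
Undo r and try r = 1.
Branch on q: set q = 0.
(p) alone gives p = 1.
That conflicts with the unit clause (p').
Undo q and try q = 1.
(p) alone gives p = 1.
That conflicts with the unit clause (p').
Neither q = 1 nor q = 0 works.
Neither r = 1 nor r = 0 works.
No assignment satisfies every clause.

Unsatisfiable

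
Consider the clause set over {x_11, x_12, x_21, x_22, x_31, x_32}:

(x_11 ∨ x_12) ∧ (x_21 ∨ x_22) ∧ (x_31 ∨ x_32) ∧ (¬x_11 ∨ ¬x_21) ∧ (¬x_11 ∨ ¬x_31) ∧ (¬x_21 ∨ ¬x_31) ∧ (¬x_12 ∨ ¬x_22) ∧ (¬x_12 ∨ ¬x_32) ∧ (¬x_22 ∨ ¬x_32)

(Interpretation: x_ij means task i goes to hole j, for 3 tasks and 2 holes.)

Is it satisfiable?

Branch on x_11: set x_11 = True.
(¬x_21) alone gives x_21 = False.
(x_22) alone gives x_22 = True.
(¬x_31) alone gives x_31 = False.
(x_32) alone gives x_32 = True.
Now (¬x_32) is unsatisfied and unit — conflict.
Undo x_11 and try x_11 = False.
(x_12) alone gives x_12 = True.
(¬x_22) alone gives x_22 = False.
(x_21) alone gives x_21 = True.
(¬x_31) alone gives x_31 = False.
(x_32) alone gives x_32 = True.
Now (¬x_32) is unsatisfied and unit — conflict.
Neither x_11 = True nor x_11 = False works.
No assignment satisfies every clause.

No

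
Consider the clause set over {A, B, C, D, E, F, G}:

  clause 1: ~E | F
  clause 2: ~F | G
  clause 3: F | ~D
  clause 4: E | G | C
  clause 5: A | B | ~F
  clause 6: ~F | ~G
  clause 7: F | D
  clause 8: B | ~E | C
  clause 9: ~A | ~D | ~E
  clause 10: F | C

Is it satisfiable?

No

Suppose E = 0.
Suppose F = 0.
The clause (~D) is unit, so D = 0.
That conflicts with the unit clause (D).
Backtrack on F: now try F = 1.
The clause (G) is unit, so G = 1.
That conflicts with the unit clause (~G).
Neither F = 1 nor F = 0 works.
Backtrack on E: now try E = 1.
The clause (F) is unit, so F = 1.
The clause (G) is unit, so G = 1.
That conflicts with the unit clause (~G).
Neither E = 1 nor E = 0 works.
No assignment satisfies every clause.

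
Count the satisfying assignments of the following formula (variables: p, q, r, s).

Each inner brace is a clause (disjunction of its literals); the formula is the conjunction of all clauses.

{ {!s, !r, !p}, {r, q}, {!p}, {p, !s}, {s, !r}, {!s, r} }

1

There are 2^4 = 16 truth assignments over (p, q, r, s).
Split on s. With s = true, the clauses containing s are satisfied and !s drops from the rest; 0 of the 2^3 = 8 assignments to the other variables satisfy what remains.
With s = false, by the same count on the reduced clause set, 1 assignment works.
(One model: p=F, q=T, r=F, s=F.)
Total: 0 + 1 = 1.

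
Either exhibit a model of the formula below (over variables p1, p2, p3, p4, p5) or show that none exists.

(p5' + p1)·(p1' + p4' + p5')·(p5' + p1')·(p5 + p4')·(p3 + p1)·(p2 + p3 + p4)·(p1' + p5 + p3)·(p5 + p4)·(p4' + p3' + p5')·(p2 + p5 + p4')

UNSATISFIABLE

Branch on p5: set p5 = 0.
From the singleton clause (p4'), p4 = 0.
Now (p4) is unsatisfied and unit — conflict.
Backtrack on p5: now try p5 = 1.
From the singleton clause (p1), p1 = 1.
Now (p1') is unsatisfied and unit — conflict.
Either choice for p5 ends in contradiction.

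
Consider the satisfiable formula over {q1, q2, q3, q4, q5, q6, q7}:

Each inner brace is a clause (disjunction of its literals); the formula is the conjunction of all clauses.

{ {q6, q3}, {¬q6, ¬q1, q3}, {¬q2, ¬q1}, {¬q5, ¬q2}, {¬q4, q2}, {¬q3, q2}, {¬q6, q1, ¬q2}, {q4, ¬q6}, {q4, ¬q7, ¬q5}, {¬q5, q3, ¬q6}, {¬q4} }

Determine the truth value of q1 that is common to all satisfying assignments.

Suppose q1 = True.
The clause (¬q2) is unit, so q2 = False.
The clause (¬q4) is unit, so q4 = False.
The clause (¬q3) is unit, so q3 = False.
The clause (q6) is unit, so q6 = True.
Now (¬q6) is unsatisfied and unit — conflict.
So every satisfying assignment has q1 = False.

False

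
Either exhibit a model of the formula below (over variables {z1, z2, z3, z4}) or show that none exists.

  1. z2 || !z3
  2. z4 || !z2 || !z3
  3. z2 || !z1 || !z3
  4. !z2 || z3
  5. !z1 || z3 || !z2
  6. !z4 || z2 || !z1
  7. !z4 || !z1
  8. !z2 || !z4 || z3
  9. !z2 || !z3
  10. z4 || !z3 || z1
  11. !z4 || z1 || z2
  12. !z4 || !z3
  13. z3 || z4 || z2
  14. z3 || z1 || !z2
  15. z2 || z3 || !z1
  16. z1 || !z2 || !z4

UNSATISFIABLE

Branch on z2: set z2 = true.
Unit clause (z3) forces z3 = true.
But (!z3) is also a unit clause — contradiction.
Backtrack on z2: now try z2 = false.
Unit clause (!z3) forces z3 = false.
Unit clause (z4) forces z4 = true.
Unit clause (!z1) forces z1 = false.
But (z1) is also a unit clause — contradiction.
Either choice for z2 ends in contradiction.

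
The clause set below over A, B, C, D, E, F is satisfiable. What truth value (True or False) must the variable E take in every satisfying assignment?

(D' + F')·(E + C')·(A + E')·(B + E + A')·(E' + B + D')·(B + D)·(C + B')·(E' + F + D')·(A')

Suppose E = 1.
(A) alone gives A = 1.
But (A') is also a unit clause — contradiction.
So every satisfying assignment has E = False.

False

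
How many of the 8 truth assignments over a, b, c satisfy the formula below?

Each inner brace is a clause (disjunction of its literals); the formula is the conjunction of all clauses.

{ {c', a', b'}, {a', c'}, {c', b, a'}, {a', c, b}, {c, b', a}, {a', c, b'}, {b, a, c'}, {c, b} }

There are 2^3 = 8 truth assignments over (a, b, c).
Split on b. With b = 1, the clauses containing b are satisfied and b' drops from the rest; 1 of the 2^2 = 4 assignments to the other variables satisfy what remains.
With b = 0, by the same count on the reduced clause set, 0 assignments work.
(One model: a=F, b=T, c=T.)
Total: 1 + 0 = 1.

1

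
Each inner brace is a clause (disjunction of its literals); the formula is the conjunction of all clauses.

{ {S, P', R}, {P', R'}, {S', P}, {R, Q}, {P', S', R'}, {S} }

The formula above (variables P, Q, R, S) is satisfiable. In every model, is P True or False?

True

Suppose P = 0.
The clause (S') is unit, so S = 0.
That conflicts with the unit clause (S).
So every satisfying assignment has P = True.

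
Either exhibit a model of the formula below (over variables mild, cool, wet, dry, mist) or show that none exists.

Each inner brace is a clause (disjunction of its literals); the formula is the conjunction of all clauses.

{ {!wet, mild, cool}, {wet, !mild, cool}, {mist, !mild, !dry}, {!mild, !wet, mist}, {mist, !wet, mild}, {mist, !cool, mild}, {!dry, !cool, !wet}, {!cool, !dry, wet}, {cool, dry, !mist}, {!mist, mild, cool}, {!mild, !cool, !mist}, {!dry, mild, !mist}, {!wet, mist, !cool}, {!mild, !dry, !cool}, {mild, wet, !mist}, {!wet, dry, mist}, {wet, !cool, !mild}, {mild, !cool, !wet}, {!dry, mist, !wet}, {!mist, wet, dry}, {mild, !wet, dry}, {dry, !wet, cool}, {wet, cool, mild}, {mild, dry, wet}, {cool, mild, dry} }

Branch on wet: set wet = true.
Branch on mild: set mild = true.
Unit clause (mist) forces mist = true.
Unit clause (!cool) forces cool = false.
Unit clause (dry) forces dry = true.
This assignment satisfies each clause.

mild: true, cool: false, wet: true, dry: true, mist: true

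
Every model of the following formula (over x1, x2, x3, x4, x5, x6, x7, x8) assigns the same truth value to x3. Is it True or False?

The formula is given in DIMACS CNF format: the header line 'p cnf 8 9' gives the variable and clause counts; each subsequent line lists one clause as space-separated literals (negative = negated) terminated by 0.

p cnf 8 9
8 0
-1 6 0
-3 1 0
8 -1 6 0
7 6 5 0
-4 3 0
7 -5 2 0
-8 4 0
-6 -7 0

True

Suppose x3 = False.
From the singleton clause (x8), x8 = True.
From the singleton clause (¬x4), x4 = False.
But (x4) is also a unit clause — contradiction.
So every satisfying assignment has x3 = True.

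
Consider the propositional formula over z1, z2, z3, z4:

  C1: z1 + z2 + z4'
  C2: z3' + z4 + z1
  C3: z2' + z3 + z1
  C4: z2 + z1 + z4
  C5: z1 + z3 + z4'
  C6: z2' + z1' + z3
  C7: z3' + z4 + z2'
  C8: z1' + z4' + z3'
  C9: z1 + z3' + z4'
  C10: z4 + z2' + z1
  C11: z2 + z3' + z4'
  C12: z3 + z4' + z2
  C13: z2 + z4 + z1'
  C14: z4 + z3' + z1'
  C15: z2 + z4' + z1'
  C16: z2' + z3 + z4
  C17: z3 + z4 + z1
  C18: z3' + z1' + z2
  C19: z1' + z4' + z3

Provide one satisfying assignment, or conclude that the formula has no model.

Try z1 = 1.
Try z2 = 0.
The clause (z4) is unit, so z4 = 1.
That conflicts with the unit clause (z4').
Backtrack on z2: now try z2 = 1.
The clause (z3) is unit, so z3 = 1.
The clause (z4) is unit, so z4 = 1.
That conflicts with the unit clause (z4').
Either choice for z2 ends in contradiction.
Backtrack on z1: now try z1 = 0.
Try z2 = 1.
The clause (z3) is unit, so z3 = 1.
The clause (z4) is unit, so z4 = 1.
That conflicts with the unit clause (z4').
Backtrack on z2: now try z2 = 0.
The clause (z4') is unit, so z4 = 0.
That conflicts with the unit clause (z4).
Either choice for z2 ends in contradiction.
Either choice for z1 ends in contradiction.

UNSATISFIABLE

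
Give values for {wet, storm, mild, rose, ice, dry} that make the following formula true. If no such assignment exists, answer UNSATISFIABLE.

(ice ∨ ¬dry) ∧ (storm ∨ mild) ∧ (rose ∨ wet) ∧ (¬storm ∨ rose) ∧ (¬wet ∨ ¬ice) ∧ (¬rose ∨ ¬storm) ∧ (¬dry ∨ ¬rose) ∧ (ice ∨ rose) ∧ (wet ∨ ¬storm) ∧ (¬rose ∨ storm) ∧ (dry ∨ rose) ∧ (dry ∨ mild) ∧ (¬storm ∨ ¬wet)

Case ice = True:
From the singleton clause (¬wet), wet = False.
From the singleton clause (rose), rose = True.
From the singleton clause (¬storm), storm = False.
Now (storm) is unsatisfied and unit — conflict.
Backtrack on ice: now try ice = False.
From the singleton clause (¬dry), dry = False.
From the singleton clause (rose), rose = True.
From the singleton clause (¬storm), storm = False.
Now (storm) is unsatisfied and unit — conflict.
Either choice for ice ends in contradiction.

UNSATISFIABLE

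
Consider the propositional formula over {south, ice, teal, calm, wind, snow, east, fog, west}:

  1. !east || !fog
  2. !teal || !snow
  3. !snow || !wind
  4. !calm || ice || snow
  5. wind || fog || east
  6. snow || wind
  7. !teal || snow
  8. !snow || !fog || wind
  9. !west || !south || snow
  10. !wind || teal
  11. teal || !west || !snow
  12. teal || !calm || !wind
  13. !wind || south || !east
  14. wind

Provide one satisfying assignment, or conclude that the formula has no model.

UNSATISFIABLE

Unit clause (wind) forces wind = true.
Unit clause (!snow) forces snow = false.
Unit clause (!teal) forces teal = false.
But (teal) is also a unit clause — contradiction.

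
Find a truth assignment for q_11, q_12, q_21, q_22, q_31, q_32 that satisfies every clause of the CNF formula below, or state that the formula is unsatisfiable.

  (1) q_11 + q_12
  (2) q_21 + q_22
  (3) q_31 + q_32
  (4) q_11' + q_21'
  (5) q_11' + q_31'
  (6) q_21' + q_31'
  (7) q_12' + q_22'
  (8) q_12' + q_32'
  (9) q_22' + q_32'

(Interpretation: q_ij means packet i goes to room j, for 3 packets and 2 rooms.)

Suppose q_11 = 1.
(q_21') alone gives q_21 = 0.
(q_22) alone gives q_22 = 1.
(q_31') alone gives q_31 = 0.
(q_32) alone gives q_32 = 1.
That conflicts with the unit clause (q_32').
Backtrack on q_11: now try q_11 = 0.
(q_12) alone gives q_12 = 1.
(q_22') alone gives q_22 = 0.
(q_21) alone gives q_21 = 1.
(q_31') alone gives q_31 = 0.
(q_32) alone gives q_32 = 1.
That conflicts with the unit clause (q_32').
Either choice for q_11 ends in contradiction.

UNSATISFIABLE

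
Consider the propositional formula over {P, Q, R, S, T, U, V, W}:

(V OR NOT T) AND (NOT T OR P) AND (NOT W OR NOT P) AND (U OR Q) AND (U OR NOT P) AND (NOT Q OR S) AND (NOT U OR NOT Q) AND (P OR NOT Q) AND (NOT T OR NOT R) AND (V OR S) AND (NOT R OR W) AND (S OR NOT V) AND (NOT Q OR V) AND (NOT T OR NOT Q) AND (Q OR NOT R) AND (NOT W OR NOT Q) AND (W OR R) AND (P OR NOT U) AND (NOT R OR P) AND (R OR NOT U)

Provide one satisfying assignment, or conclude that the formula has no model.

UNSATISFIABLE

Suppose V = true.
From the singleton clause (S), S = true.
Suppose T = false.
Suppose W = false.
From the singleton clause (NOT R), R = false.
Now (R) is unsatisfied and unit — conflict.
So W must be the other value — set W = true.
From the singleton clause (NOT P), P = false.
From the singleton clause (NOT Q), Q = false.
From the singleton clause (U), U = true.
Now (NOT U) is unsatisfied and unit — conflict.
Either choice for W ends in contradiction.
So T must be the other value — set T = true.
From the singleton clause (P), P = true.
From the singleton clause (NOT W), W = false.
From the singleton clause (U), U = true.
From the singleton clause (NOT Q), Q = false.
From the singleton clause (NOT R), R = false.
Now (R) is unsatisfied and unit — conflict.
Either choice for T ends in contradiction.
So V must be the other value — set V = false.
From the singleton clause (NOT T), T = false.
From the singleton clause (S), S = true.
From the singleton clause (NOT Q), Q = false.
From the singleton clause (U), U = true.
From the singleton clause (NOT R), R = false.
Now (R) is unsatisfied and unit — conflict.
Either choice for V ends in contradiction.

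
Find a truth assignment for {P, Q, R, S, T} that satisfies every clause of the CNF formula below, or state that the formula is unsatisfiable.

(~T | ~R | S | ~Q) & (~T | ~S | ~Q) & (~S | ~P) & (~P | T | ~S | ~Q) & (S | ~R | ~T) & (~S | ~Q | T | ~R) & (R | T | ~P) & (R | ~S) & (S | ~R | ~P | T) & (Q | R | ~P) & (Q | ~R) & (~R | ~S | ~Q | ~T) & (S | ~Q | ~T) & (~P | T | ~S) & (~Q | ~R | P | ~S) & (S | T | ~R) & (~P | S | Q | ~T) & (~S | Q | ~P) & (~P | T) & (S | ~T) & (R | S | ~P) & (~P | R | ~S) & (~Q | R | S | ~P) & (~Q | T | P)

P: 0, Q: 0, R: 0, S: 0, T: 0

Suppose S = 0.
From the singleton clause (~T), T = 0.
From the singleton clause (~R), R = 0.
From the singleton clause (~P), P = 0.
From the singleton clause (~Q), Q = 0.
This assignment satisfies each clause.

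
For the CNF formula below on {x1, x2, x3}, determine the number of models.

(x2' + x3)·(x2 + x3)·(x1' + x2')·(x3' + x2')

2

There are 2^3 = 8 truth assignments over (x1, x2, x3).
Check each against the 4 clauses (columns in the order x1, x2, x3):
  F F F  ✗ fails (x2 + x3)
  F F T  ✓ satisfies all
  F T F  ✗ fails (x2' + x3)
  F T T  ✗ fails (x3' + x2')
  T F F  ✗ fails (x2 + x3)
  T F T  ✓ satisfies all
  T T F  ✗ fails (x2' + x3)
  T T T  ✗ fails (x1' + x2')
2 of the 8 rows are models.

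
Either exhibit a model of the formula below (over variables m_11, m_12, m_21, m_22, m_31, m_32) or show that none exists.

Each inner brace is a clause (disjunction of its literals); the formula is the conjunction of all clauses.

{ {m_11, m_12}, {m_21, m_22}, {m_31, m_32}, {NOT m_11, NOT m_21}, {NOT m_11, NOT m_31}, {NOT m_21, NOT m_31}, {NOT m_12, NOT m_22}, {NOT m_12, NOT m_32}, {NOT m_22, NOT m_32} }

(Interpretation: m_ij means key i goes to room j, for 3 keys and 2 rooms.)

Try m_11 = true.
The clause (NOT m_21) is unit, so m_21 = false.
The clause (m_22) is unit, so m_22 = true.
The clause (NOT m_31) is unit, so m_31 = false.
The clause (m_32) is unit, so m_32 = true.
But (NOT m_32) is also a unit clause — contradiction.
That branch fails; take m_11 = false instead.
The clause (m_12) is unit, so m_12 = true.
The clause (NOT m_22) is unit, so m_22 = false.
The clause (m_21) is unit, so m_21 = true.
The clause (NOT m_31) is unit, so m_31 = false.
The clause (m_32) is unit, so m_32 = true.
But (NOT m_32) is also a unit clause — contradiction.
Neither m_11 = true nor m_11 = false works.

UNSATISFIABLE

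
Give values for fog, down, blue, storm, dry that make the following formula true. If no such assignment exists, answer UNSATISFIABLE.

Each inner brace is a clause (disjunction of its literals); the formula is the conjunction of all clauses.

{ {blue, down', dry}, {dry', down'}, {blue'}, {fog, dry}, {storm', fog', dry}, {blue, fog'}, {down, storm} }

fog=0, down=0, blue=0, storm=1, dry=1

(blue') alone gives blue = 0.
(fog') alone gives fog = 0.
(dry) alone gives dry = 1.
(down') alone gives down = 0.
(storm) alone gives storm = 1.
Every clause now holds.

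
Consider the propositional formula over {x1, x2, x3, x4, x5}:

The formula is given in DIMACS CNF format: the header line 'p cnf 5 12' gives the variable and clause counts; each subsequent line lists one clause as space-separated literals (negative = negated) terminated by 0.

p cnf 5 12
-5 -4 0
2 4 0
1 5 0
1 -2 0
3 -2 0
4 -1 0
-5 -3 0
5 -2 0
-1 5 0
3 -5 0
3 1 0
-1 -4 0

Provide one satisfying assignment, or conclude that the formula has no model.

Try x5 = False.
The clause (x1) is unit, so x1 = True.
That conflicts with the unit clause (¬x1).
Backtrack on x5: now try x5 = True.
The clause (¬x4) is unit, so x4 = False.
The clause (x2) is unit, so x2 = True.
The clause (x1) is unit, so x1 = True.
That conflicts with the unit clause (¬x1).
Both values of x5 lead to a conflict.

UNSATISFIABLE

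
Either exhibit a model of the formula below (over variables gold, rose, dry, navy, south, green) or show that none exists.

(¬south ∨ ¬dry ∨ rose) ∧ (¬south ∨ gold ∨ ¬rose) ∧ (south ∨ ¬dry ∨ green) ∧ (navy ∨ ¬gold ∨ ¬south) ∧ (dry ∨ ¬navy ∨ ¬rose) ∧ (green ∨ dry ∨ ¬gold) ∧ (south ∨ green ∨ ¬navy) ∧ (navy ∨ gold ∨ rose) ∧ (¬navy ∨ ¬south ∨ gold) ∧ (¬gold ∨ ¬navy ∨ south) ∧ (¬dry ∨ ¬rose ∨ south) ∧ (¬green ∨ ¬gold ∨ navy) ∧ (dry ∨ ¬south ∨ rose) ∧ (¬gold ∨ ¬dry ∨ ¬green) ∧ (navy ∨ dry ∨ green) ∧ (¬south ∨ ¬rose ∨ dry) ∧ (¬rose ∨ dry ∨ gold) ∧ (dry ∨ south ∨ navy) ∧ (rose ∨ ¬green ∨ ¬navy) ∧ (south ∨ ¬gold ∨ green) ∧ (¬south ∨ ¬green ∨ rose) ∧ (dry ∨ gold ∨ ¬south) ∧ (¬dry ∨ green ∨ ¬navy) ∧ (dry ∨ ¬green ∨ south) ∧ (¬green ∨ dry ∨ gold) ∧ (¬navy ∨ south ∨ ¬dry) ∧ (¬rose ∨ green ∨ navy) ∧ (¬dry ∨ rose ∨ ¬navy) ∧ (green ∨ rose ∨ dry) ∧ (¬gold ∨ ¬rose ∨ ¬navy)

UNSATISFIABLE

Try south = False.
Try dry = False.
The clause (navy) is unit, so navy = True.
The clause (¬rose) is unit, so rose = False.
The clause (green) is unit, so green = True.
But (¬green) is also a unit clause — contradiction.
Backtrack on dry: now try dry = True.
The clause (green) is unit, so green = True.
The clause (¬rose) is unit, so rose = False.
The clause (¬gold) is unit, so gold = False.
The clause (navy) is unit, so navy = True.
But (¬navy) is also a unit clause — contradiction.
Either choice for dry ends in contradiction.
Backtrack on south: now try south = True.
Try dry = False.
The clause (rose) is unit, so rose = True.
But (¬rose) is also a unit clause — contradiction.
Backtrack on dry: now try dry = True.
The clause (rose) is unit, so rose = True.
The clause (gold) is unit, so gold = True.
The clause (navy) is unit, so navy = True.
But (¬navy) is also a unit clause — contradiction.
Either choice for dry ends in contradiction.
Either choice for south ends in contradiction.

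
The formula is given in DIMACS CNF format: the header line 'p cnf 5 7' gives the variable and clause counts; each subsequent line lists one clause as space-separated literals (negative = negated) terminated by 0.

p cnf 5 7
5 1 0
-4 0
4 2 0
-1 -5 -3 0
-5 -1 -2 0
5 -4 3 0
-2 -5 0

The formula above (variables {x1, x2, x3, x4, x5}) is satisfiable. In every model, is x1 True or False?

Suppose x1 = False.
The clause (x5) is unit, so x5 = True.
The clause (¬x4) is unit, so x4 = False.
The clause (x2) is unit, so x2 = True.
Now (¬x2) is unsatisfied and unit — conflict.
So every satisfying assignment has x1 = True.

True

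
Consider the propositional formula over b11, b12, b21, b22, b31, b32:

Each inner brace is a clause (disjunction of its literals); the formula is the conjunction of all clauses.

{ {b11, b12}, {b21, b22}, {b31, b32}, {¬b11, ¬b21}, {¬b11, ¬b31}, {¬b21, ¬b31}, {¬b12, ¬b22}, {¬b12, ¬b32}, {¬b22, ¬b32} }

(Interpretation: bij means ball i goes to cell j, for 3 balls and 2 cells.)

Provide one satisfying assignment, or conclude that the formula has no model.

Suppose b11 = True.
The clause (¬b21) is unit, so b21 = False.
The clause (b22) is unit, so b22 = True.
The clause (¬b31) is unit, so b31 = False.
The clause (b32) is unit, so b32 = True.
That conflicts with the unit clause (¬b32).
That branch fails; take b11 = False instead.
The clause (b12) is unit, so b12 = True.
The clause (¬b22) is unit, so b22 = False.
The clause (b21) is unit, so b21 = True.
The clause (¬b31) is unit, so b31 = False.
The clause (b32) is unit, so b32 = True.
That conflicts with the unit clause (¬b32).
Both values of b11 lead to a conflict.

UNSATISFIABLE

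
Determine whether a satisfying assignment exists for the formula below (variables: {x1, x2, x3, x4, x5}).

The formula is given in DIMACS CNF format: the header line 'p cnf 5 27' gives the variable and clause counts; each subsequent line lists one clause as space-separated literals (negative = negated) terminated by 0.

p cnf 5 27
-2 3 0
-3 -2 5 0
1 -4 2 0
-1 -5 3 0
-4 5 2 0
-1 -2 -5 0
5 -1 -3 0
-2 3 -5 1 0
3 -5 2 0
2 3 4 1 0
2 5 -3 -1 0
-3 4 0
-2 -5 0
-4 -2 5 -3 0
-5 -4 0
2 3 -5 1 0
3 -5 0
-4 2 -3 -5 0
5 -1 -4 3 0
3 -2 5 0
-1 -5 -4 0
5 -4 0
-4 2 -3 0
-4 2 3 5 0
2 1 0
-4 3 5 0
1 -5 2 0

Satisfiable

Suppose x2 = False.
From the singleton clause (x1), x1 = True.
Suppose x5 = False.
From the singleton clause (¬x4), x4 = False.
From the singleton clause (¬x3), x3 = False.
Every clause now holds.
A satisfying assignment: x1 ↦ True; x2 ↦ False; x3 ↦ False; x4 ↦ False; x5 ↦ False.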